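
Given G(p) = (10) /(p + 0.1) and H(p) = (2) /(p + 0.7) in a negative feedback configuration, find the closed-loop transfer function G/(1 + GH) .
Closed-loop T = G/(1+GH).
Numerator: G_num * H_den = 10*p + 7.
Denominator: G_den * H_den + G_num * H_num = (p^2 + 0.8*p + 0.07) + (20) = p^2 + 0.8*p + 20.07.
T(p) = (10*p + 7)/(p^2 + 0.8*p + 20.07)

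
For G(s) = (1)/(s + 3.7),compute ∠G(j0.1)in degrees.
Substitute s = j*0.1: G(j0.1) = 0.270073 - 0.00729927j.
∠G(j0.1) = atan2(Im, Re) = atan2(-0.00729927, 0.270073) = -1.55°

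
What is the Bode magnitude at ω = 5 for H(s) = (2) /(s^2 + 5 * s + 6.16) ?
Substitute s = j*5: H(j5) = -0.0384511 - 0.0510232j.
|H(j5)| = sqrt(Re² + Im²) = 0.06389.
20*log₁₀(0.06389) = -23.89 dB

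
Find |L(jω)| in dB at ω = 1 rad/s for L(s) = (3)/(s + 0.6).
Substitute s = j*1: L(j1) = 1.32353 - 2.20588j.
|L(j1)| = sqrt(Re² + Im²) = 2.572.
20*log₁₀(2.572) = 8.21 dB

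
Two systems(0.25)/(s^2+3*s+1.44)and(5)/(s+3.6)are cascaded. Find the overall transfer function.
Series: H = H₁ · H₂ = (n₁·n₂)/(d₁·d₂).
Num: n₁·n₂ = 1.25. Den: d₁·d₂ = s^3 + 6.6*s^2 + 12.24*s + 5.184.
H(s) = (1.25)/(s^3 + 6.6*s^2 + 12.24*s + 5.184)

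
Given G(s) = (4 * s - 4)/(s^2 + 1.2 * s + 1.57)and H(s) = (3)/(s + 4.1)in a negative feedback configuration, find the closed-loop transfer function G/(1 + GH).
Closed-loop T = G/(1+GH).
Numerator: G_num * H_den = 4*s^2 + 12.4*s - 16.4.
Denominator: G_den * H_den + G_num * H_num = (s^3 + 5.3*s^2 + 6.49*s + 6.437) + (12*s - 12) = s^3 + 5.3*s^2 + 18.49*s - 5.563.
T(s) = (4*s^2 + 12.4*s - 16.4)/(s^3 + 5.3*s^2 + 18.49*s - 5.563)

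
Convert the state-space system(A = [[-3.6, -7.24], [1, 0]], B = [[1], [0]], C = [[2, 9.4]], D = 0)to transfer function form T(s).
T(s) = C(sI - A)⁻¹B + D.
Characteristic polynomial det(sI - A) = s^2 + 3.6*s + 7.24.
Numerator from C·adj(sI-A)·B + D·det(sI-A) = 2*s + 9.4.
T(s) = (2*s + 9.4)/(s^2 + 3.6*s + 7.24)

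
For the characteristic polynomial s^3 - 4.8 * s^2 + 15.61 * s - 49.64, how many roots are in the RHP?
s^3 - 4.8*s^2 + 15.61*s - 49.64 = (s - 4)(s^2 - 0.8*s + 12.41). Poles: 0.4 + 3.5j, 0.4 - 3.5j, 4. RHP poles (Re>0): 3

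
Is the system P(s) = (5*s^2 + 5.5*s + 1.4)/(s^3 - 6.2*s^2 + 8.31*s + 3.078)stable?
Denominator: s^3 - 6.2*s^2 + 8.31*s + 3.078 = (s - 2.7)(s - 3.8)(s + 0.3). Poles: -0.3, 2.7, 3.8. All Re(p)<0: No (unstable)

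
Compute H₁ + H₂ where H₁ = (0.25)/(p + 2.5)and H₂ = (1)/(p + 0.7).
Parallel: H = H₁ + H₂ = (n₁·d₂ + n₂·d₁)/(d₁·d₂).
n₁·d₂ = 0.25*p + 0.175. n₂·d₁ = p + 2.5. Sum = 1.25*p + 2.675. d₁·d₂ = p^2 + 3.2*p + 1.75.
H(p) = (1.25*p + 2.675)/(p^2 + 3.2*p + 1.75)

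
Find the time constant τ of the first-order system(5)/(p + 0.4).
First-order system: τ = -1/pole. Pole = -0.4. τ = -1/(-0.4) = 2.5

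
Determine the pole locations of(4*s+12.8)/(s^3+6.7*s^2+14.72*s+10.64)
Set denominator = 0: s^3 + 6.7*s^2 + 14.72*s + 10.64 = (s + 1.9)(s + 2)(s + 2.8) = 0 → Poles: -1.9, -2, -2.8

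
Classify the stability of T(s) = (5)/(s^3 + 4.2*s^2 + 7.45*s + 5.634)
Denominator: s^3 + 4.2*s^2 + 7.45*s + 5.634 = (s + 1.8)(s^2 + 2.4*s + 3.13). Poles: -1.2 + 1.3j, -1.2 - 1.3j, -1.8. Stable (all poles in LHP)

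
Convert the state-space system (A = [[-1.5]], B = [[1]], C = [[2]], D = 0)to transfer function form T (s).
T(s) = C(sI - A)⁻¹B + D.
Characteristic polynomial det(sI - A) = s + 1.5.
Numerator from C·adj(sI-A)·B + D·det(sI-A) = 2.
T(s) = (2)/(s + 1.5)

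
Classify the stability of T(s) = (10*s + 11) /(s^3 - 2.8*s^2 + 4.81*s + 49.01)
Denominator: s^3 - 2.8*s^2 + 4.81*s + 49.01 = (s + 2.6)(s^2 - 5.4*s + 18.85). Poles: -2.6, 2.7 + 3.4j, 2.7 - 3.4j. Unstable (2 pole(s) in RHP)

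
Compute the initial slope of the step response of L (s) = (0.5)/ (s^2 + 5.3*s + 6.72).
IVT: y'(0⁺) = lim_{s→∞} s²·Y(s) = lim_{s→∞} s·L(s).
deg(num) = 0, deg(den) = 2, relative degree = 2 ≥ 2, so s·L(s) → 0. Initial slope = 0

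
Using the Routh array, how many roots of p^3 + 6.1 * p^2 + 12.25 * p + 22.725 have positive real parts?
Routh array:
p^3: [1, 12.25]; p^2: [6.1, 22.725]; p^1: [8.52459]; p^0: [22.725]
First column: [1, 6.1, 8.52459, 22.725]. Sign changes = RHP roots = 0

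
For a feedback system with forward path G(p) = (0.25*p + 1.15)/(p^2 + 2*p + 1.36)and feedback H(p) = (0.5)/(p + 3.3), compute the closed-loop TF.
Closed-loop T = G/(1+GH).
Numerator: G_num * H_den = 0.25*p^2 + 1.975*p + 3.795.
Denominator: G_den * H_den + G_num * H_num = (p^3 + 5.3*p^2 + 7.96*p + 4.488) + (0.125*p + 0.575) = p^3 + 5.3*p^2 + 8.085*p + 5.063.
T(p) = (0.25*p^2 + 1.975*p + 3.795)/(p^3 + 5.3*p^2 + 8.085*p + 5.063)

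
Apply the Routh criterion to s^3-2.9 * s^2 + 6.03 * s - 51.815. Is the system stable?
Routh array:
s^3: [1, 6.03]; s^2: [-2.9, -51.815]; s^1: [-11.8372]; s^0: [-51.815]
First column: [1, -2.9, -11.8372, -51.815]. Sign changes = 1.
No, unstable (1 RHP root(s))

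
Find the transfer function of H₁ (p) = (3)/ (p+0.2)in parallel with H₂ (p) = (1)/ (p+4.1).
Parallel: H = H₁ + H₂ = (n₁·d₂ + n₂·d₁)/(d₁·d₂).
n₁·d₂ = 3*p + 12.3. n₂·d₁ = p + 0.2. Sum = 4*p + 12.5. d₁·d₂ = p^2 + 4.3*p + 0.82.
H(p) = (4*p + 12.5)/(p^2 + 4.3*p + 0.82)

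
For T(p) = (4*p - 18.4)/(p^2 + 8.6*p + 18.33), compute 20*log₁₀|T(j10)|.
Substitute p = j*10: T(j10) = 0.351396 - 0.11975j.
|T(j10)| = sqrt(Re² + Im²) = 0.3712.
20*log₁₀(0.3712) = -8.61 dB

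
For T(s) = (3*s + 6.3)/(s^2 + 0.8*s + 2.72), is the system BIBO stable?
Denominator: s^2 + 0.8*s + 2.72. Poles: -0.4 + 1.6j, -0.4 - 1.6j. All Re(p)<0: Yes (stable)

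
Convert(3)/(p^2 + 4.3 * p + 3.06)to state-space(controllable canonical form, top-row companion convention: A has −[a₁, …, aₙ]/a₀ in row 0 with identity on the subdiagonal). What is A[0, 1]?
Reachable canonical form for den = p^2 + 4.3*p + 3.06: top row of A = -[a₁,a₂,...,aₙ]/a₀, ones on the subdiagonal, zeros elsewhere.
A = [[-4.3, -3.06], [1, 0]].
A[0,1] = -3.06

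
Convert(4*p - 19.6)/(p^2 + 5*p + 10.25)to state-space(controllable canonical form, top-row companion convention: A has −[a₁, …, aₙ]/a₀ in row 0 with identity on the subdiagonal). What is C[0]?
Reachable canonical form: C = numerator coefficients (right-aligned, zero-padded to length n).
num = 4*p - 19.6, C = [[4, -19.6]].
C[0] = 4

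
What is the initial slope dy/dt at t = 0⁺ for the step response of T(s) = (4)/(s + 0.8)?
IVT: y'(0⁺) = lim_{s→∞} s²·Y(s) = lim_{s→∞} s·T(s).
deg(num) = 0, deg(den) = 1, relative degree = 1, so s·T(s) → (leading num)/(leading den) = 4/1 = 4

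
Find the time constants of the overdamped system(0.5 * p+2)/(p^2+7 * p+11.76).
Overdamped: real poles at -2.8, -4.2. τ = -1/pole → τ₁ = 0.3571, τ₂ = 0.2381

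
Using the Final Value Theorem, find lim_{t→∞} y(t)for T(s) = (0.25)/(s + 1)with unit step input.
FVT: lim_{t→∞} y(t) = lim_{s→0} s*Y(s) where Y(s) = T(s)/s.
= lim_{s→0} T(s) = T(0) = num(0)/den(0) = 0.25/1 = 0.25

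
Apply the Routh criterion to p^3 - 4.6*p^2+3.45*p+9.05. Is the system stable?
Routh array:
p^3: [1, 3.45]; p^2: [-4.6, 9.05]; p^1: [5.41739]; p^0: [9.05]
First column: [1, -4.6, 5.41739, 9.05]. Sign changes = 2.
No, unstable (2 RHP root(s))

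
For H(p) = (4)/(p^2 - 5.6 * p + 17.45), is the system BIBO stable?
Denominator: p^2 - 5.6*p + 17.45. Poles: 2.8 + 3.1j, 2.8 - 3.1j. All Re(p)<0: No (unstable)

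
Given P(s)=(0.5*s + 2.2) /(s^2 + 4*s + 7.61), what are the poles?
Set denominator = 0: s^2 + 4*s + 7.61 = 0 → Poles: -2 + 1.9j, -2 - 1.9j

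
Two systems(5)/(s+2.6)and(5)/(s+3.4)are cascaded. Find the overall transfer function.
Series: H = H₁ · H₂ = (n₁·n₂)/(d₁·d₂).
Num: n₁·n₂ = 25. Den: d₁·d₂ = s^2 + 6*s + 8.84.
H(s) = (25)/(s^2 + 6*s + 8.84)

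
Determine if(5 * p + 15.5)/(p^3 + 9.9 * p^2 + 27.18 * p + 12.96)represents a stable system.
Denominator: p^3 + 9.9*p^2 + 27.18*p + 12.96 = (p + 4.8)(p + 4.5)(p + 0.6). Poles: -0.6, -4.5, -4.8. All Re(p)<0: Yes (stable)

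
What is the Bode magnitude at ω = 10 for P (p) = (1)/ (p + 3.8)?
Substitute p = j*10: P(j10) = 0.0332052 - 0.087382j.
|P(j10)| = sqrt(Re² + Im²) = 0.09348.
20*log₁₀(0.09348) = -20.59 dB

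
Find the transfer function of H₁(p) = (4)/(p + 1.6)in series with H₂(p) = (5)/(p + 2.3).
Series: H = H₁ · H₂ = (n₁·n₂)/(d₁·d₂).
Num: n₁·n₂ = 20. Den: d₁·d₂ = p^2 + 3.9*p + 3.68.
H(p) = (20)/(p^2 + 3.9*p + 3.68)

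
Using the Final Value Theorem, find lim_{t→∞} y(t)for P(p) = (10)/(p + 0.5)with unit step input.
FVT: lim_{t→∞} y(t) = lim_{p→0} p*Y(p) where Y(p) = P(p)/p.
= lim_{p→0} P(p) = P(0) = num(0)/den(0) = 10/0.5 = 20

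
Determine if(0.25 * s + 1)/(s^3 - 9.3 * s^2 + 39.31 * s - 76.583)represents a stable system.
Denominator: s^3 - 9.3*s^2 + 39.31*s - 76.583 = (s - 4.3)(s^2 - 5*s + 17.81). Poles: 2.5 + 3.4j, 2.5 - 3.4j, 4.3. All Re(p)<0: No (unstable)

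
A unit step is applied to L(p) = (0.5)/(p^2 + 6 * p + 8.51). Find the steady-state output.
FVT: lim_{t→∞} y(t) = lim_{p→0} p*Y(p) where Y(p) = L(p)/p.
= lim_{p→0} L(p) = L(0) = num(0)/den(0) = 0.5/8.51 = 0.05875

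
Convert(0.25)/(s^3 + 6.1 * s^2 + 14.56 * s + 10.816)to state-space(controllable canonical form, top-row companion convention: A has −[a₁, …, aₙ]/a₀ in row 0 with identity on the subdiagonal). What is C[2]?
Reachable canonical form: C = numerator coefficients (right-aligned, zero-padded to length n).
num = 0.25, C = [[0, 0, 0.25]].
C[2] = 0.25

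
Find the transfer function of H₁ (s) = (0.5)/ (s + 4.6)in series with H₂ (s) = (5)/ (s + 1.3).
Series: H = H₁ · H₂ = (n₁·n₂)/(d₁·d₂).
Num: n₁·n₂ = 2.5. Den: d₁·d₂ = s^2 + 5.9*s + 5.98.
H(s) = (2.5)/(s^2 + 5.9*s + 5.98)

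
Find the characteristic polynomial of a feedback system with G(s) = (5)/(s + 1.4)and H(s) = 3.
Characteristic poly = G_den * H_den + G_num * H_num = (s + 1.4) + (15) = s + 16.4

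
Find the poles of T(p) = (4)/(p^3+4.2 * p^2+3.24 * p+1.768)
Set denominator = 0: p^3 + 4.2*p^2 + 3.24*p + 1.768 = (p + 3.4)(p^2 + 0.8*p + 0.52) = 0 → Poles: -0.4 + 0.6j, -0.4 - 0.6j, -3.4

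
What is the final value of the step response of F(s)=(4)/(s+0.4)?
FVT: lim_{t→∞} y(t) = lim_{s→0} s*Y(s) where Y(s) = F(s)/s.
= lim_{s→0} F(s) = F(0) = num(0)/den(0) = 4/0.4 = 10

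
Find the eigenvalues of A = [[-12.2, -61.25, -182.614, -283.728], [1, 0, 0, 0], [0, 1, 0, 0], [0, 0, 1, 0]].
Eigenvalues solve det(λI - A) = 0.
Characteristic polynomial: λ^4 + 12.2*λ^3 + 61.25*λ^2 + 182.614*λ + 283.728 = 0.
Factor: (λ + 4.8)(λ + 4.6)(λ^2 + 2.8*λ + 12.85) = 0.
Roots: -1.4 + 3.3j, -1.4 - 3.3j, -4.6, -4.8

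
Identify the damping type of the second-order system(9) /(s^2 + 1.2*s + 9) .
Standard form: ωn²/(s²+2ζωn·s+ωn²) gives ωn=3, ζ=0.2.
Underdamped (ζ = 0.2 < 1)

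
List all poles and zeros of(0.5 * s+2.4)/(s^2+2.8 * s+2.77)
Set denominator = 0: s^2 + 2.8*s + 2.77 = 0 → Poles: -1.4 + 0.9j, -1.4 - 0.9j
Set numerator = 0: 0.5*s + 2.4 = 0 → Zeros: -4.8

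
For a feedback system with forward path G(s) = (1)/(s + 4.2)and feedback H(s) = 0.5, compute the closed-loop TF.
Closed-loop T = G/(1+GH).
Numerator: G_num * H_den = 1.
Denominator: G_den * H_den + G_num * H_num = (s + 4.2) + (0.5) = s + 4.7.
T(s) = (1)/(s + 4.7)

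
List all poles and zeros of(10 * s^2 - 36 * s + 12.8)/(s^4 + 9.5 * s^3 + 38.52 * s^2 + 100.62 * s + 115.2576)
Set denominator = 0: s^4 + 9.5*s^3 + 38.52*s^2 + 100.62*s + 115.2576 = (s + 4.8)(s + 2.3)(s^2 + 2.4*s + 10.44) = 0 → Poles: -1.2 + 3j, -1.2 - 3j, -2.3, -4.8
Set numerator = 0: 10*s^2 - 36*s + 12.8 = 10*(s - 3.2)(s - 0.4) = 0 → Zeros: 0.4, 3.2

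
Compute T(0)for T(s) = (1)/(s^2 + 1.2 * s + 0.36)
DC gain = T(0) = num(0)/den(0) = 1/0.36 = 2.778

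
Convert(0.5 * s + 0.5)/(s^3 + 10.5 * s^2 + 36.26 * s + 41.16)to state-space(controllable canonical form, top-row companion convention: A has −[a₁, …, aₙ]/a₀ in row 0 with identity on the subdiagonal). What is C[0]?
Reachable canonical form: C = numerator coefficients (right-aligned, zero-padded to length n).
num = 0.5*s + 0.5, C = [[0, 0.5, 0.5]].
C[0] = 0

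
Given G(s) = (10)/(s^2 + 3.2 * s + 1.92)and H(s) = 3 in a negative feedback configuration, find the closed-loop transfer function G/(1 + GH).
Closed-loop T = G/(1+GH).
Numerator: G_num * H_den = 10.
Denominator: G_den * H_den + G_num * H_num = (s^2 + 3.2*s + 1.92) + (30) = s^2 + 3.2*s + 31.92.
T(s) = (10)/(s^2 + 3.2*s + 31.92)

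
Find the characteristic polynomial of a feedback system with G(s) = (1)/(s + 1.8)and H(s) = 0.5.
Characteristic poly = G_den * H_den + G_num * H_num = (s + 1.8) + (0.5) = s + 2.3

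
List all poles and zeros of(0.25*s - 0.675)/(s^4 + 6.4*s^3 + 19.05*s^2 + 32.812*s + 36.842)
Set denominator = 0: s^4 + 6.4*s^3 + 19.05*s^2 + 32.812*s + 36.842 = (s^2 + 5.2*s + 8.45)(s^2 + 1.2*s + 4.36) = 0 → Poles: -0.6 + 2j, -0.6 - 2j, -2.6 + 1.3j, -2.6 - 1.3j
Set numerator = 0: 0.25*s - 0.675 = 0 → Zeros: 2.7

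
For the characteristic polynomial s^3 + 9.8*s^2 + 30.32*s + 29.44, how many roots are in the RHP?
s^3 + 9.8*s^2 + 30.32*s + 29.44 = (s + 3.2)(s + 4.6)(s + 2). Poles: -2, -3.2, -4.6. RHP poles (Re>0): 0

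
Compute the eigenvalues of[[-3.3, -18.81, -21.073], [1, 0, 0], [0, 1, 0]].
Eigenvalues solve det(λI - A) = 0.
Characteristic polynomial: λ^3 + 3.3*λ^2 + 18.81*λ + 21.073 = 0.
Factor: (λ + 1.3)(λ^2 + 2*λ + 16.21) = 0.
Roots: -1 + 3.9j, -1 - 3.9j, -1.3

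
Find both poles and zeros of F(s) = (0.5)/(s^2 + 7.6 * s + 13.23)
Set denominator = 0: s^2 + 7.6*s + 13.23 = (s + 4.9)(s + 2.7) = 0 → Poles: -2.7, -4.9
Numerator is a nonzero constant (0.5) → Zeros: none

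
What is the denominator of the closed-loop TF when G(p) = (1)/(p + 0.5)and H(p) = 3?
Characteristic poly = G_den * H_den + G_num * H_num = (p + 0.5) + (3) = p + 3.5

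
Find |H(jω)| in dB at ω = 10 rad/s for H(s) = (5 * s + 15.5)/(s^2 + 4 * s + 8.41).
Substitute s = j*10: H(j10) = 0.058101 - 0.520537j.
|H(j10)| = sqrt(Re² + Im²) = 0.5238.
20*log₁₀(0.5238) = -5.62 dB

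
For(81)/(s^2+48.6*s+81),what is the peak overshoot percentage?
Standard form: ωn²/(s²+2ζωn·s+ωn²) → ωn = 9, ζ = 2.7.
ζ ≥ 1, so the response is non-oscillatory: peak overshoot = 0%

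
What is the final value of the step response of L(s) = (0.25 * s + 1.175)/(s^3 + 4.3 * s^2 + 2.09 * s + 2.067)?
FVT: lim_{t→∞} y(t) = lim_{s→0} s*Y(s) where Y(s) = L(s)/s.
= lim_{s→0} L(s) = L(0) = num(0)/den(0) = 1.175/2.067 = 0.5685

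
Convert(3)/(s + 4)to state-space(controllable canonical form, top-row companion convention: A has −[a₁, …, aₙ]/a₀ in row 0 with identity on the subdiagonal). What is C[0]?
Reachable canonical form: C = numerator coefficients (right-aligned, zero-padded to length n).
num = 3, C = [[3]].
C[0] = 3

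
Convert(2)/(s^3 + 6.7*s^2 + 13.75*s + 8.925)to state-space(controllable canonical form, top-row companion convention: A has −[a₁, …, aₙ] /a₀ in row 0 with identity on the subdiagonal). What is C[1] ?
Reachable canonical form: C = numerator coefficients (right-aligned, zero-padded to length n).
num = 2, C = [[0, 0, 2]].
C[1] = 0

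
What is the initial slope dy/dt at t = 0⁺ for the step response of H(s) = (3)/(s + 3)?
IVT: y'(0⁺) = lim_{s→∞} s²·Y(s) = lim_{s→∞} s·H(s).
deg(num) = 0, deg(den) = 1, relative degree = 1, so s·H(s) → (leading num)/(leading den) = 3/1 = 3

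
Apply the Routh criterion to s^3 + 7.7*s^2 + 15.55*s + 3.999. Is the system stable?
Routh array:
s^3: [1, 15.55]; s^2: [7.7, 3.999]; s^1: [15.0306]; s^0: [3.999]
First column: [1, 7.7, 15.0306, 3.999]. Sign changes = 0.
Yes, stable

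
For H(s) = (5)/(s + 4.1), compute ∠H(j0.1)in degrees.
Substitute s = j*0.1: H(j0.1) = 1.21879 - 0.0297265j.
∠H(j0.1) = atan2(Im, Re) = atan2(-0.0297265, 1.21879) = -1.40°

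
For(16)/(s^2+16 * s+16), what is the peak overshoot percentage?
Standard form: ωn²/(s²+2ζωn·s+ωn²) → ωn = 4, ζ = 2.
ζ ≥ 1, so the response is non-oscillatory: peak overshoot = 0%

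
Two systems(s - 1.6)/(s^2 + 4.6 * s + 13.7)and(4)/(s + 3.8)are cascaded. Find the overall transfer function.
Series: H = H₁ · H₂ = (n₁·n₂)/(d₁·d₂).
Num: n₁·n₂ = 4*s - 6.4. Den: d₁·d₂ = s^3 + 8.4*s^2 + 31.18*s + 52.06.
H(s) = (4*s - 6.4)/(s^3 + 8.4*s^2 + 31.18*s + 52.06)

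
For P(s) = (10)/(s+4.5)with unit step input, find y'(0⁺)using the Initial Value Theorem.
IVT: y'(0⁺) = lim_{s→∞} s²·Y(s) = lim_{s→∞} s·P(s).
deg(num) = 0, deg(den) = 1, relative degree = 1, so s·P(s) → (leading num)/(leading den) = 10/1 = 10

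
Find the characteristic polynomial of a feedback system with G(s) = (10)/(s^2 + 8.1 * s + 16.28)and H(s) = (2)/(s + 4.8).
Characteristic poly = G_den * H_den + G_num * H_num = (s^3 + 12.9*s^2 + 55.16*s + 78.144) + (20) = s^3 + 12.9*s^2 + 55.16*s + 98.144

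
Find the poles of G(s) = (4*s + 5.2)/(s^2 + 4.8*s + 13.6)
Set denominator = 0: s^2 + 4.8*s + 13.6 = 0 → Poles: -2.4 + 2.8j, -2.4 - 2.8j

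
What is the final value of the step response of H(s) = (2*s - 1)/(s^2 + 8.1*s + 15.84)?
FVT: lim_{t→∞} y(t) = lim_{s→0} s*Y(s) where Y(s) = H(s)/s.
= lim_{s→0} H(s) = H(0) = num(0)/den(0) = -1/15.84 = -0.06313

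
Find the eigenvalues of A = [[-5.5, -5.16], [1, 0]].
Eigenvalues solve det(λI - A) = 0.
Characteristic polynomial: λ^2 + 5.5*λ + 5.16 = 0.
Factor: (λ + 4.3)(λ + 1.2) = 0.
Roots: -1.2, -4.3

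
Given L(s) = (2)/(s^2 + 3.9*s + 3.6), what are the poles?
Set denominator = 0: s^2 + 3.9*s + 3.6 = (s + 1.5)(s + 2.4) = 0 → Poles: -1.5, -2.4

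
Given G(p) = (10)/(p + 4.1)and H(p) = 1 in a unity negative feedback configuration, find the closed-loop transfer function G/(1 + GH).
Closed-loop T = G/(1+GH).
Numerator: G_num * H_den = 10.
Denominator: G_den * H_den + G_num * H_num = (p + 4.1) + (10) = p + 14.1.
T(p) = (10)/(p + 14.1)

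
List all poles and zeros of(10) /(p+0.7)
Set denominator = 0: p + 0.7 = 0 → Poles: -0.7
Numerator is a nonzero constant (10) → Zeros: none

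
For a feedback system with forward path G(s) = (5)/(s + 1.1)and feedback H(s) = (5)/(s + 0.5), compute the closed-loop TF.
Closed-loop T = G/(1+GH).
Numerator: G_num * H_den = 5*s + 2.5.
Denominator: G_den * H_den + G_num * H_num = (s^2 + 1.6*s + 0.55) + (25) = s^2 + 1.6*s + 25.55.
T(s) = (5*s + 2.5)/(s^2 + 1.6*s + 25.55)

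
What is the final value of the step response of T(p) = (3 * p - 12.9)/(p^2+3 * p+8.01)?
FVT: lim_{t→∞} y(t) = lim_{p→0} p*Y(p) where Y(p) = T(p)/p.
= lim_{p→0} T(p) = T(0) = num(0)/den(0) = -12.9/8.01 = -1.61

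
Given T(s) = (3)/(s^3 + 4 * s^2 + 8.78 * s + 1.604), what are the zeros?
Numerator is a nonzero constant (3) → Zeros: none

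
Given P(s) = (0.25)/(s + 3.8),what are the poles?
Set denominator = 0: s + 3.8 = 0 → Poles: -3.8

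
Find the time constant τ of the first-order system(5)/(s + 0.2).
First-order system: τ = -1/pole. Pole = -0.2. τ = -1/(-0.2) = 5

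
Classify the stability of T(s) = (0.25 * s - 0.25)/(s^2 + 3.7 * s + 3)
Denominator: s^2 + 3.7*s + 3 = (s + 1.2)(s + 2.5). Poles: -1.2, -2.5. Stable (all poles in LHP)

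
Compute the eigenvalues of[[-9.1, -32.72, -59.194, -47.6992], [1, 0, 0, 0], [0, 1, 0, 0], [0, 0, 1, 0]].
Eigenvalues solve det(λI - A) = 0.
Characteristic polynomial: λ^4 + 9.1*λ^3 + 32.72*λ^2 + 59.194*λ + 47.6992 = 0.
Factor: (λ + 3.2)(λ + 2.9)(λ^2 + 3*λ + 5.14) = 0.
Roots: -1.5 + 1.7j, -1.5 - 1.7j, -2.9, -3.2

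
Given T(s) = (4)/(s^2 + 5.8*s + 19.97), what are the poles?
Set denominator = 0: s^2 + 5.8*s + 19.97 = 0 → Poles: -2.9 + 3.4j, -2.9 - 3.4j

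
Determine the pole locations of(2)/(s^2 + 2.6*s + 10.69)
Set denominator = 0: s^2 + 2.6*s + 10.69 = 0 → Poles: -1.3 + 3j, -1.3 - 3j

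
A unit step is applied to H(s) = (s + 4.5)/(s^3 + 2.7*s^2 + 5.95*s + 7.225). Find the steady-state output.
FVT: lim_{t→∞} y(t) = lim_{s→0} s*Y(s) where Y(s) = H(s)/s.
= lim_{s→0} H(s) = H(0) = num(0)/den(0) = 4.5/7.225 = 0.6228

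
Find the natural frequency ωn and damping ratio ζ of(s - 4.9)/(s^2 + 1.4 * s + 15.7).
Underdamped: complex pole -0.7 + 3.9j. ωn = |pole| = 3.962, ζ = -Re(pole)/ωn = 0.1767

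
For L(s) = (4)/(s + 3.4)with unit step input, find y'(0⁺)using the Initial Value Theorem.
IVT: y'(0⁺) = lim_{s→∞} s²·Y(s) = lim_{s→∞} s·L(s).
deg(num) = 0, deg(den) = 1, relative degree = 1, so s·L(s) → (leading num)/(leading den) = 4/1 = 4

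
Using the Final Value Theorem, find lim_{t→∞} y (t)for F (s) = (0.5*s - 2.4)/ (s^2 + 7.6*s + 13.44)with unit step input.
FVT: lim_{t→∞} y(t) = lim_{s→0} s*Y(s) where Y(s) = F(s)/s.
= lim_{s→0} F(s) = F(0) = num(0)/den(0) = -2.4/13.44 = -0.1786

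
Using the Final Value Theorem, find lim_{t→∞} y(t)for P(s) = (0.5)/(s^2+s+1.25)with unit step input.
FVT: lim_{t→∞} y(t) = lim_{s→0} s*Y(s) where Y(s) = P(s)/s.
= lim_{s→0} P(s) = P(0) = num(0)/den(0) = 0.5/1.25 = 0.4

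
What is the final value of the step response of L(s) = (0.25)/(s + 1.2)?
FVT: lim_{t→∞} y(t) = lim_{s→0} s*Y(s) where Y(s) = L(s)/s.
= lim_{s→0} L(s) = L(0) = num(0)/den(0) = 0.25/1.2 = 0.2083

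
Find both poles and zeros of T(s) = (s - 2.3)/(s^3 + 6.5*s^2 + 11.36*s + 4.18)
Set denominator = 0: s^3 + 6.5*s^2 + 11.36*s + 4.18 = (s + 0.5)(s + 2.2)(s + 3.8) = 0 → Poles: -0.5, -2.2, -3.8
Set numerator = 0: s - 2.3 = 0 → Zeros: 2.3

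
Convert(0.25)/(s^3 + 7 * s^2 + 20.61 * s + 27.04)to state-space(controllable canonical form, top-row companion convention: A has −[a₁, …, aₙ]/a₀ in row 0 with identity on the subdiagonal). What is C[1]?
Reachable canonical form: C = numerator coefficients (right-aligned, zero-padded to length n).
num = 0.25, C = [[0, 0, 0.25]].
C[1] = 0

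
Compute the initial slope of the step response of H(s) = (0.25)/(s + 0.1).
IVT: y'(0⁺) = lim_{s→∞} s²·Y(s) = lim_{s→∞} s·H(s).
deg(num) = 0, deg(den) = 1, relative degree = 1, so s·H(s) → (leading num)/(leading den) = 0.25/1 = 0.25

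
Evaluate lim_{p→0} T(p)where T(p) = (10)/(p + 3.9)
DC gain = T(0) = num(0)/den(0) = 10/3.9 = 2.564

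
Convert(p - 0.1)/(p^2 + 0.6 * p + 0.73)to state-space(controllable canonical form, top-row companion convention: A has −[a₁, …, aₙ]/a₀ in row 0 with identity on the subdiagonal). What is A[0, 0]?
Reachable canonical form for den = p^2 + 0.6*p + 0.73: top row of A = -[a₁,a₂,...,aₙ]/a₀, ones on the subdiagonal, zeros elsewhere.
A = [[-0.6, -0.73], [1, 0]].
A[0,0] = -0.6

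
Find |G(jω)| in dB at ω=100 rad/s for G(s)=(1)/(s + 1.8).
Substitute s = j*100: G(j100) = 0.000179942 - 0.00999676j.
|G(j100)| = sqrt(Re² + Im²) = 0.009998.
20*log₁₀(0.009998) = -40.00 dB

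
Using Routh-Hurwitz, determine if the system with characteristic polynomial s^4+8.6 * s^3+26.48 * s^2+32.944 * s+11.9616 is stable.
Routh array:
s^4: [1, 26.48, 11.9616]; s^3: [8.6, 32.944]; s^2: [22.6493, 11.9616]; s^1: [28.4021]; s^0: [11.9616]
First column: [1, 8.6, 22.6493, 28.4021, 11.9616]. Sign changes = 0.
Yes, stable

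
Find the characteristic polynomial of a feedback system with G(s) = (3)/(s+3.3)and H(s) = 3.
Characteristic poly = G_den * H_den + G_num * H_num = (s + 3.3) + (9) = s + 12.3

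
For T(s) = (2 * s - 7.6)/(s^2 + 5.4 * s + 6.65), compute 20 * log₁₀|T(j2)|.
Substitute s = j*2: T(j2) = 0.186475 + 0.749459j.
|T(j2)| = sqrt(Re² + Im²) = 0.7723.
20*log₁₀(0.7723) = -2.24 dB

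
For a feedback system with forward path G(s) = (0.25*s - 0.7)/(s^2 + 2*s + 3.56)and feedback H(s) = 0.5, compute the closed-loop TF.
Closed-loop T = G/(1+GH).
Numerator: G_num * H_den = 0.25*s - 0.7.
Denominator: G_den * H_den + G_num * H_num = (s^2 + 2*s + 3.56) + (0.125*s - 0.35) = s^2 + 2.125*s + 3.21.
T(s) = (0.25*s - 0.7)/(s^2 + 2.125*s + 3.21)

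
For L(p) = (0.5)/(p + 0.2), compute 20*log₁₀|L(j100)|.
Substitute p = j*100: L(j100) = 9.99996e-06 - 0.00499998j.
|L(j100)| = sqrt(Re² + Im²) = 0.005.
20*log₁₀(0.005) = -46.02 dB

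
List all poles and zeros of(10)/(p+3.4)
Set denominator = 0: p + 3.4 = 0 → Poles: -3.4
Numerator is a nonzero constant (10) → Zeros: none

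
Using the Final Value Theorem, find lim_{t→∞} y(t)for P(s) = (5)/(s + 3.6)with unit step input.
FVT: lim_{t→∞} y(t) = lim_{s→0} s*Y(s) where Y(s) = P(s)/s.
= lim_{s→0} P(s) = P(0) = num(0)/den(0) = 5/3.6 = 1.389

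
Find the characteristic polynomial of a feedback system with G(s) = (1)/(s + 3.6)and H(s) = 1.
Characteristic poly = G_den * H_den + G_num * H_num = (s + 3.6) + (1) = s + 4.6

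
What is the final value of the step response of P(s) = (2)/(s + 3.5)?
FVT: lim_{t→∞} y(t) = lim_{s→0} s*Y(s) where Y(s) = P(s)/s.
= lim_{s→0} P(s) = P(0) = num(0)/den(0) = 2/3.5 = 0.5714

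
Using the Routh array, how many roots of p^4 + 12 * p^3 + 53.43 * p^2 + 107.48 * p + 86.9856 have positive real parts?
Routh array:
p^4: [1, 53.43, 86.9856]; p^3: [12, 107.48]; p^2: [44.4733, 86.9856]; p^1: [84.0091]; p^0: [86.9856]
First column: [1, 12, 44.4733, 84.0091, 86.9856]. Sign changes = RHP roots = 0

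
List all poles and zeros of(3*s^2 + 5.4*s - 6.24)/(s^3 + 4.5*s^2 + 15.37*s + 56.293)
Set denominator = 0: s^3 + 4.5*s^2 + 15.37*s + 56.293 = (s + 4.1)(s^2 + 0.4*s + 13.73) = 0 → Poles: -0.2 + 3.7j, -0.2 - 3.7j, -4.1
Set numerator = 0: 3*s^2 + 5.4*s - 6.24 = 3*(s - 0.8)(s + 2.6) = 0 → Zeros: -2.6, 0.8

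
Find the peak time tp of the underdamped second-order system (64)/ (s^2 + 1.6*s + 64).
Standard form: ωn²/(s²+2ζωn·s+ωn²) → ωn = 8, ζ = 0.1.
ωd = ωn·√(1-ζ²) = 8·√(1-0.1²) = 7.96.
tp = π/ωd = π/7.96 = 0.3947 s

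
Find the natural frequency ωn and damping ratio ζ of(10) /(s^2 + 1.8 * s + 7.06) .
Underdamped: complex pole -0.9 + 2.5j. ωn = |pole| = 2.657, ζ = -Re(pole)/ωn = 0.3387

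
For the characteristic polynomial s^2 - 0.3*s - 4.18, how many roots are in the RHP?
s^2 - 0.3*s - 4.18 = (s - 2.2)(s + 1.9). Poles: -1.9, 2.2. RHP poles (Re>0): 1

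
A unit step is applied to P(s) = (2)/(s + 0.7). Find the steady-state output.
FVT: lim_{t→∞} y(t) = lim_{s→0} s*Y(s) where Y(s) = P(s)/s.
= lim_{s→0} P(s) = P(0) = num(0)/den(0) = 2/0.7 = 2.857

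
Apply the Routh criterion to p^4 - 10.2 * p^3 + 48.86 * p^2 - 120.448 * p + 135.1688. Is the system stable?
Routh array:
p^4: [1, 48.86, 135.1688]; p^3: [-10.2, -120.448]; p^2: [37.0514, 135.1688]; p^1: [-83.2369]; p^0: [135.1688]
First column: [1, -10.2, 37.0514, -83.2369, 135.1688]. Sign changes = 4.
No, unstable (4 RHP root(s))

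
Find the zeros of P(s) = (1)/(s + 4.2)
Numerator is a nonzero constant (1) → Zeros: none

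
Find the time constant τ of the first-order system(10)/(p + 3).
First-order system: τ = -1/pole. Pole = -3. τ = -1/(-3) = 0.3333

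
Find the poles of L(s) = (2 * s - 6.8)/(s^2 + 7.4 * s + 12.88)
Set denominator = 0: s^2 + 7.4*s + 12.88 = (s + 4.6)(s + 2.8) = 0 → Poles: -2.8, -4.6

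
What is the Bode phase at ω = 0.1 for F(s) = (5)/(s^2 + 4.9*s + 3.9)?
Substitute s = j*0.1: F(j0.1) = 1.26527 - 0.159379j.
∠F(j0.1) = atan2(Im, Re) = atan2(-0.159379, 1.26527) = -7.18°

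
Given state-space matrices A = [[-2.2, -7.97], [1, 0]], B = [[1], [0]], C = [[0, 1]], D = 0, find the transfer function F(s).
F(s) = C(sI - A)⁻¹B + D.
Characteristic polynomial det(sI - A) = s^2 + 2.2*s + 7.97.
Numerator from C·adj(sI-A)·B + D·det(sI-A) = 1.
F(s) = (1)/(s^2 + 2.2*s + 7.97)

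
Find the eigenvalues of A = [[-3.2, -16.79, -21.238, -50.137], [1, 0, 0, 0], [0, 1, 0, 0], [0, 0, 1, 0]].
Eigenvalues solve det(λI - A) = 0.
Characteristic polynomial: λ^4 + 3.2*λ^3 + 16.79*λ^2 + 21.238*λ + 50.137 = 0.
Factor: (λ^2 + 2.2*λ + 9.05)(λ^2 + λ + 5.54) = 0.
Roots: -0.5 + 2.3j, -0.5 - 2.3j, -1.1 + 2.8j, -1.1 - 2.8j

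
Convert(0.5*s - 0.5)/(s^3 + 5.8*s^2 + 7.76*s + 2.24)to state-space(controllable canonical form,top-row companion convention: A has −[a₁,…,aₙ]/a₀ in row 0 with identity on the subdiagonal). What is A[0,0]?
Reachable canonical form for den = s^3 + 5.8*s^2 + 7.76*s + 2.24: top row of A = -[a₁,a₂,...,aₙ]/a₀, ones on the subdiagonal, zeros elsewhere.
A = [[-5.8, -7.76, -2.24], [1, 0, 0], [0, 1, 0]].
A[0,0] = -5.8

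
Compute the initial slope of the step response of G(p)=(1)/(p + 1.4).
IVT: y'(0⁺) = lim_{p→∞} p²·Y(p) = lim_{p→∞} p·G(p).
deg(num) = 0, deg(den) = 1, relative degree = 1, so p·G(p) → (leading num)/(leading den) = 1/1 = 1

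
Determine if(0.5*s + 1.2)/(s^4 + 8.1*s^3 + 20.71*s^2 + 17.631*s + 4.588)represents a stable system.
Denominator: s^4 + 8.1*s^3 + 20.71*s^2 + 17.631*s + 4.588 = (s + 0.8)(s + 3.1)(s + 0.5)(s + 3.7). Poles: -0.5, -0.8, -3.1, -3.7. All Re(p)<0: Yes (stable)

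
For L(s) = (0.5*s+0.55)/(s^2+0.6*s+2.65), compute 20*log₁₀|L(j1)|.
Substitute s = j*1: L(j1) = 0.391727 + 0.160584j.
|L(j1)| = sqrt(Re² + Im²) = 0.4234.
20*log₁₀(0.4234) = -7.47 dB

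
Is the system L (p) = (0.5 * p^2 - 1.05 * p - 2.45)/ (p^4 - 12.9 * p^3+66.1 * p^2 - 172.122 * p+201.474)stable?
Denominator: p^4 - 12.9*p^3 + 66.1*p^2 - 172.122*p + 201.474 = (p - 4.2)(p - 4.5)(p^2 - 4.2*p + 10.66). Poles: 2.1 + 2.5j, 2.1 - 2.5j, 4.2, 4.5. All Re(p)<0: No (unstable)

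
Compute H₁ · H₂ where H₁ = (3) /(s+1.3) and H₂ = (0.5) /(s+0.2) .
Series: H = H₁ · H₂ = (n₁·n₂)/(d₁·d₂).
Num: n₁·n₂ = 1.5. Den: d₁·d₂ = s^2 + 1.5*s + 0.26.
H(s) = (1.5)/(s^2 + 1.5*s + 0.26)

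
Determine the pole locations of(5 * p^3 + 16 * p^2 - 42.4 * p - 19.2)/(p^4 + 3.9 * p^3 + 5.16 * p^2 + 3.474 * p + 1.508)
Set denominator = 0: p^4 + 3.9*p^3 + 5.16*p^2 + 3.474*p + 1.508 = (p + 1.3)(p + 2)(p^2 + 0.6*p + 0.58) = 0 → Poles: -0.3 + 0.7j, -0.3 - 0.7j, -1.3, -2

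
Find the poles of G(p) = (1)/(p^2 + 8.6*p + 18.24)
Set denominator = 0: p^2 + 8.6*p + 18.24 = (p + 4.8)(p + 3.8) = 0 → Poles: -3.8, -4.8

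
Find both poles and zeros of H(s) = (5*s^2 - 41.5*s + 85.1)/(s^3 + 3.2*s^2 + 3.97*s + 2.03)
Set denominator = 0: s^3 + 3.2*s^2 + 3.97*s + 2.03 = (s + 1.4)(s^2 + 1.8*s + 1.45) = 0 → Poles: -0.9 + 0.8j, -0.9 - 0.8j, -1.4
Set numerator = 0: 5*s^2 - 41.5*s + 85.1 = 5*(s - 4.6)(s - 3.7) = 0 → Zeros: 3.7, 4.6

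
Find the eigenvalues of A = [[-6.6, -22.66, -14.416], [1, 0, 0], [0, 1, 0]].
Eigenvalues solve det(λI - A) = 0.
Characteristic polynomial: λ^3 + 6.6*λ^2 + 22.66*λ + 14.416 = 0.
Factor: (λ + 0.8)(λ^2 + 5.8*λ + 18.02) = 0.
Roots: -0.8, -2.9 + 3.1j, -2.9 - 3.1j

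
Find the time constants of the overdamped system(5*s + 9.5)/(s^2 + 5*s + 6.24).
Overdamped: real poles at -2.6, -2.4. τ = -1/pole → τ₁ = 0.3846, τ₂ = 0.4167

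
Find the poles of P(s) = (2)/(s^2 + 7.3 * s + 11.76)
Set denominator = 0: s^2 + 7.3*s + 11.76 = (s + 4.9)(s + 2.4) = 0 → Poles: -2.4, -4.9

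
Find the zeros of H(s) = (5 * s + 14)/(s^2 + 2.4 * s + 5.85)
Set numerator = 0: 5*s + 14 = 0 → Zeros: -2.8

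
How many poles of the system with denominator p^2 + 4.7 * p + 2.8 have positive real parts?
p^2 + 4.7*p + 2.8 = (p + 0.7)(p + 4). Poles: -0.7, -4. RHP poles (Re>0): 0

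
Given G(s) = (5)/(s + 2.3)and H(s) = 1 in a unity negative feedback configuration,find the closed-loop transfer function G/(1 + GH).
Closed-loop T = G/(1+GH).
Numerator: G_num * H_den = 5.
Denominator: G_den * H_den + G_num * H_num = (s + 2.3) + (5) = s + 7.3.
T(s) = (5)/(s + 7.3)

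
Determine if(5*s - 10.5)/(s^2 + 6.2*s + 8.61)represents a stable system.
Denominator: s^2 + 6.2*s + 8.61 = (s + 4.1)(s + 2.1). Poles: -2.1, -4.1. All Re(p)<0: Yes (stable)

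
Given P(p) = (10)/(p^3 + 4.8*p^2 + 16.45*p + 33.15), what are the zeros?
Numerator is a nonzero constant (10) → Zeros: none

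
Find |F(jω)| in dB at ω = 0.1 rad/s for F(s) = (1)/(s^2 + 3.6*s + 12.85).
Substitute s = j*0.1: F(j0.1) = 0.0778204 - 0.00218188j.
|F(j0.1)| = sqrt(Re² + Im²) = 0.07785.
20*log₁₀(0.07785) = -22.17 dB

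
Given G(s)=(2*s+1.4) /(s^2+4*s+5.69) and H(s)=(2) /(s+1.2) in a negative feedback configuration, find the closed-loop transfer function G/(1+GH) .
Closed-loop T = G/(1+GH).
Numerator: G_num * H_den = 2*s^2 + 3.8*s + 1.68.
Denominator: G_den * H_den + G_num * H_num = (s^3 + 5.2*s^2 + 10.49*s + 6.828) + (4*s + 2.8) = s^3 + 5.2*s^2 + 14.49*s + 9.628.
T(s) = (2*s^2 + 3.8*s + 1.68)/(s^3 + 5.2*s^2 + 14.49*s + 9.628)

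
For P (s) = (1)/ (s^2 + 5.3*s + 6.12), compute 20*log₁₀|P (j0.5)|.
Substitute s = j*0.5: P(j0.5) = 0.141516 - 0.0638871j.
|P(j0.5)| = sqrt(Re² + Im²) = 0.1553.
20*log₁₀(0.1553) = -16.18 dB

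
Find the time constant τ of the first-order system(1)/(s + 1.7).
First-order system: τ = -1/pole. Pole = -1.7. τ = -1/(-1.7) = 0.5882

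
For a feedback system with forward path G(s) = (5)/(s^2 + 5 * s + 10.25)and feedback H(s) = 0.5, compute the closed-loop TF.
Closed-loop T = G/(1+GH).
Numerator: G_num * H_den = 5.
Denominator: G_den * H_den + G_num * H_num = (s^2 + 5*s + 10.25) + (2.5) = s^2 + 5*s + 12.75.
T(s) = (5)/(s^2 + 5*s + 12.75)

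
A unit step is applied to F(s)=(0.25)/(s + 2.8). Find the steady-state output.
FVT: lim_{t→∞} y(t) = lim_{s→0} s*Y(s) where Y(s) = F(s)/s.
= lim_{s→0} F(s) = F(0) = num(0)/den(0) = 0.25/2.8 = 0.08929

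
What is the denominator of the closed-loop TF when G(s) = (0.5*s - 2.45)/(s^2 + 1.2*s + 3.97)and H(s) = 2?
Characteristic poly = G_den * H_den + G_num * H_num = (s^2 + 1.2*s + 3.97) + (s - 4.9) = s^2 + 2.2*s - 0.93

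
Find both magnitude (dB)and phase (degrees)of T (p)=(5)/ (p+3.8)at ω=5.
Substitute p = j*5: T(j5) = 0.481744 - 0.633874j.
|T| = 20*log₁₀(sqrt(Re²+Im²)) = -1.98 dB.
∠T = atan2(Im, Re) = -52.77°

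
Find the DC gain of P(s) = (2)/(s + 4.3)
DC gain = P(0) = num(0)/den(0) = 2/4.3 = 0.4651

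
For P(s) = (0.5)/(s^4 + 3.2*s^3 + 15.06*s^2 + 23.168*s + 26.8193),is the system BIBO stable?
Denominator: s^4 + 3.2*s^3 + 15.06*s^2 + 23.168*s + 26.8193 = (s^2 + 1.2*s + 9.97)(s^2 + 2*s + 2.69). Poles: -0.6 + 3.1j, -0.6 - 3.1j, -1 + 1.3j, -1 - 1.3j. All Re(p)<0: Yes (stable)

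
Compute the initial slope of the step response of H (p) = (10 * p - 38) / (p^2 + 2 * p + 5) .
IVT: y'(0⁺) = lim_{p→∞} p²·Y(p) = lim_{p→∞} p·H(p).
deg(num) = 1, deg(den) = 2, relative degree = 1, so p·H(p) → (leading num)/(leading den) = 10/1 = 10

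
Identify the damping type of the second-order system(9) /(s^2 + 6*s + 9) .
Standard form: ωn²/(s²+2ζωn·s+ωn²) gives ωn=3, ζ=1.
Critically damped (ζ = 1)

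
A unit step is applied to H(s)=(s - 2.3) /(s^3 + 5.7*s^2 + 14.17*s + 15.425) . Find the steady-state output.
FVT: lim_{t→∞} y(t) = lim_{s→0} s*Y(s) where Y(s) = H(s)/s.
= lim_{s→0} H(s) = H(0) = num(0)/den(0) = -2.3/15.425 = -0.1491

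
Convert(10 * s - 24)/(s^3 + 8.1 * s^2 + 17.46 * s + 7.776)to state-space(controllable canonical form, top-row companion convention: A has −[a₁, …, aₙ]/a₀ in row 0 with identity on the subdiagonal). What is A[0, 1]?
Reachable canonical form for den = s^3 + 8.1*s^2 + 17.46*s + 7.776: top row of A = -[a₁,a₂,...,aₙ]/a₀, ones on the subdiagonal, zeros elsewhere.
A = [[-8.1, -17.46, -7.776], [1, 0, 0], [0, 1, 0]].
A[0,1] = -17.46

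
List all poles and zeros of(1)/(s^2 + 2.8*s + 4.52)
Set denominator = 0: s^2 + 2.8*s + 4.52 = 0 → Poles: -1.4 + 1.6j, -1.4 - 1.6j
Numerator is a nonzero constant (1) → Zeros: none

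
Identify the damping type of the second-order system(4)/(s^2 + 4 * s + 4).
Standard form: ωn²/(s²+2ζωn·s+ωn²) gives ωn=2, ζ=1.
Critically damped (ζ = 1)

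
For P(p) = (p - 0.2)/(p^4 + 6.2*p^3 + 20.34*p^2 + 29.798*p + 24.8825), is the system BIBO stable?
Denominator: p^4 + 6.2*p^3 + 20.34*p^2 + 29.798*p + 24.8825 = (p^2 + 4.2*p + 9.25)(p^2 + 2*p + 2.69). Poles: -1 + 1.3j, -1 - 1.3j, -2.1 + 2.2j, -2.1 - 2.2j. All Re(p)<0: Yes (stable)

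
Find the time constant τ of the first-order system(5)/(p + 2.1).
First-order system: τ = -1/pole. Pole = -2.1. τ = -1/(-2.1) = 0.4762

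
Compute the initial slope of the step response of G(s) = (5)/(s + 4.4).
IVT: y'(0⁺) = lim_{s→∞} s²·Y(s) = lim_{s→∞} s·G(s).
deg(num) = 0, deg(den) = 1, relative degree = 1, so s·G(s) → (leading num)/(leading den) = 5/1 = 5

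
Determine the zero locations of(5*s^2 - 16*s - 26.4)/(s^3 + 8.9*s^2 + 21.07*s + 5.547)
Set numerator = 0: 5*s^2 - 16*s - 26.4 = 5*(s + 1.2)(s - 4.4) = 0 → Zeros: -1.2, 4.4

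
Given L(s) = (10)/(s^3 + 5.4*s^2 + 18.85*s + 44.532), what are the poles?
Set denominator = 0: s^3 + 5.4*s^2 + 18.85*s + 44.532 = (s + 3.6)(s^2 + 1.8*s + 12.37) = 0 → Poles: -0.9 + 3.4j, -0.9 - 3.4j, -3.6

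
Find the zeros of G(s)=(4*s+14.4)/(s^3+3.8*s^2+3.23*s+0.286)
Set numerator = 0: 4*s + 14.4 = 0 → Zeros: -3.6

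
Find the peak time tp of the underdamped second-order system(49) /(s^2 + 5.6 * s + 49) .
Standard form: ωn²/(s²+2ζωn·s+ωn²) → ωn = 7, ζ = 0.4.
ωd = ωn·√(1-ζ²) = 7·√(1-0.4²) = 6.416.
tp = π/ωd = π/6.416 = 0.4897 s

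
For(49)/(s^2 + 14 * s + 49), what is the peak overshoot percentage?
Standard form: ωn²/(s²+2ζωn·s+ωn²) → ωn = 7, ζ = 1.
ζ ≥ 1, so the response is non-oscillatory: peak overshoot = 0%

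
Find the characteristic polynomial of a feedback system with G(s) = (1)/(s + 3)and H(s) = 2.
Characteristic poly = G_den * H_den + G_num * H_num = (s + 3) + (2) = s + 5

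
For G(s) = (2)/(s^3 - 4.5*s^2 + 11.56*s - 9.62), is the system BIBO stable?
Denominator: s^3 - 4.5*s^2 + 11.56*s - 9.62 = (s - 1.3)(s^2 - 3.2*s + 7.4). Poles: 1.3, 1.6 + 2.2j, 1.6 - 2.2j. All Re(p)<0: No (unstable)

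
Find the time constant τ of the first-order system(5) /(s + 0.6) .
First-order system: τ = -1/pole. Pole = -0.6. τ = -1/(-0.6) = 1.667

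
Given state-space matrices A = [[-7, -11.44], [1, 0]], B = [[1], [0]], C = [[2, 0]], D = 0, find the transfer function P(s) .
P(s) = C(sI - A)⁻¹B + D.
Characteristic polynomial det(sI - A) = s^2 + 7*s + 11.44.
Numerator from C·adj(sI-A)·B + D·det(sI-A) = 2*s.
P(s) = (2*s)/(s^2 + 7*s + 11.44)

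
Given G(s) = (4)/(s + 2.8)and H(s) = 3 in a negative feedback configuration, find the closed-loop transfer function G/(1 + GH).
Closed-loop T = G/(1+GH).
Numerator: G_num * H_den = 4.
Denominator: G_den * H_den + G_num * H_num = (s + 2.8) + (12) = s + 14.8.
T(s) = (4)/(s + 14.8)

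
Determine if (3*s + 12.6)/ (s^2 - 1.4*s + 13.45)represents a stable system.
Denominator: s^2 - 1.4*s + 13.45. Poles: 0.7 + 3.6j, 0.7 - 3.6j. All Re(p)<0: No (unstable)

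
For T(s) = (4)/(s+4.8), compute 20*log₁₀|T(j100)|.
Substitute s = j*100: T(j100) = 0.00191559 - 0.0399081j.
|T(j100)| = sqrt(Re² + Im²) = 0.03995.
20*log₁₀(0.03995) = -27.97 dB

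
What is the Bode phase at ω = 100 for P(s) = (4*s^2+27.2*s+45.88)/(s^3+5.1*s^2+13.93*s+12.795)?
Substitute s = j*100: P(j100) = -0.000679187 - 0.0400445j.
∠P(j100) = atan2(Im, Re) = atan2(-0.0400445, -0.000679187) = -90.97°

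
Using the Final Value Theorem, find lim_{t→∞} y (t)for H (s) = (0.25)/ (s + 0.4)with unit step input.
FVT: lim_{t→∞} y(t) = lim_{s→0} s*Y(s) where Y(s) = H(s)/s.
= lim_{s→0} H(s) = H(0) = num(0)/den(0) = 0.25/0.4 = 0.625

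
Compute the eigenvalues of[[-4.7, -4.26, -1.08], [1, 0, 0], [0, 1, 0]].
Eigenvalues solve det(λI - A) = 0.
Characteristic polynomial: λ^3 + 4.7*λ^2 + 4.26*λ + 1.08 = 0.
Factor: (λ + 0.5)(λ + 3.6)(λ + 0.6) = 0.
Roots: -0.5, -0.6, -3.6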